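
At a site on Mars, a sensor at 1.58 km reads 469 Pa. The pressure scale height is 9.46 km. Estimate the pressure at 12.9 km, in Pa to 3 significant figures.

P ≈ 142 Pa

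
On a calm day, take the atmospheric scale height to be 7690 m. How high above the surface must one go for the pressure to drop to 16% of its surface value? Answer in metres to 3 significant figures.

z ≈ 14100 m

Set P/P₀ = exp(−z/H) = 0.16, so z = −H ln(0.16).
−ln(0.16) = 1.8326; z = 7690.0 × 1.8326 = 14093 m.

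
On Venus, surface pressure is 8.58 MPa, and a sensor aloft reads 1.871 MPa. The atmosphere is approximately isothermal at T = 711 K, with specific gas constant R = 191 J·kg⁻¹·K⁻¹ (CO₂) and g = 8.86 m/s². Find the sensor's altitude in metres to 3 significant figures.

Scale height: H = RT/g = 191 × 711 / 8.86 = 15327 m.
Invert the barometric formula: z = H ln(P₀/P).
P₀/P = 8.58/1.871 = 4.5858; ln(4.5858) = 1.5230.
z = 15327 × 1.5230 = 23343 m.

z ≈ 23300 m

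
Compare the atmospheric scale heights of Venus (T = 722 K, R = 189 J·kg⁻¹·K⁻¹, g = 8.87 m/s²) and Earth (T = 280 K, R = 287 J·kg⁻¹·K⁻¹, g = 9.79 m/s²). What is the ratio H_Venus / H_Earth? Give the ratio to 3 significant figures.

H_Venus/H_Earth ≈ 1.87

H = RT/g for each body.
H_Venus = 189 × 722 / 8.87 = 15384 m.
H_Earth = 287 × 280 / 9.79 = 8208.4 m.
H_Venus/H_Earth = 15384/8208.4 = 1.8742.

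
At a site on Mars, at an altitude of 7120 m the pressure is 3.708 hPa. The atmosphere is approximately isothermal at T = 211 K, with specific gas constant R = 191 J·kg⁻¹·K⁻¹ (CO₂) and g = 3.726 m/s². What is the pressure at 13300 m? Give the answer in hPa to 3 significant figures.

P ≈ 2.09 hPa

Scale height: H = RT/g = 191 × 211 / 3.726 = 10816 m.
Between two levels, P₂ = P₁ exp(−Δz/H) with Δz = z₂ − z₁.
Δz = 13300 − 7120.0 = 6180.0 m; Δz/H = 6180.0/10816 = 0.57138.
P₂ = 3.708 × exp(−0.57138) = 3.708 × 0.56475 = 2.0941 hPa.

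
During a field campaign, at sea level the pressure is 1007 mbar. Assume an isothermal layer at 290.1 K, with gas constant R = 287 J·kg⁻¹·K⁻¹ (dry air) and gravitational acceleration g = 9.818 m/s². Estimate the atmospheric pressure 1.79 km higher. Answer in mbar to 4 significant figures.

P ≈ 815.4 mbar

Scale height: H = RT/g = 287 × 290.1 / 9.818 = 8480.2 m.
Barometric formula: P = P₀ exp(−z/H).
z/H = 1790.0/8480.2 = 0.21108; exp(−0.21108) = 0.80971.
P = 1007 × 0.80971 = 815.38 mbar.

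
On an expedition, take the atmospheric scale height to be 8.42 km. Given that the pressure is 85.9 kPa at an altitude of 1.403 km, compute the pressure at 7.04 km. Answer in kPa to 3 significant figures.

Between two levels, P₂ = P₁ exp(−Δz/H) with Δz = z₂ − z₁.
Δz = 7040.0 − 1403.0 = 5637.0 m; Δz/H = 5637.0/8420.0 = 0.66948.
P₂ = 85.9 × exp(−0.66948) = 85.9 × 0.51197 = 43.978 kPa.

P ≈ 44.0 kPa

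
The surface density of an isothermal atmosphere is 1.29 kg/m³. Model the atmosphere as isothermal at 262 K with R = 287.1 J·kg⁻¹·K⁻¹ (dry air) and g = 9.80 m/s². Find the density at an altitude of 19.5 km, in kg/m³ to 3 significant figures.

ρ ≈ 0.102 kg/m³

Scale height: H = RT/g = 287.1 × 262 / 9.80 = 7675.5 m.
In an isothermal atmosphere, density decays like pressure: ρ = ρ₀ exp(−z/H).
z/H = 19500/7675.5 = 2.5406; exp(−2.5406) = 0.078819.
ρ = 1.29 × 0.078819 = 0.10168 kg/m³.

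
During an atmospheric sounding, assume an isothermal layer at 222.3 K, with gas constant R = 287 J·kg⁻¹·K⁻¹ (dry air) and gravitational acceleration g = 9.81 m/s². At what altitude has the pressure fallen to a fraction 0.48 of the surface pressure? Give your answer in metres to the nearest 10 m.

Scale height: H = RT/g = 287 × 222.3 / 9.81 = 6503.6 m.
Set P/P₀ = exp(−z/H) = 0.48, so z = −H ln(0.48).
−ln(0.48) = 0.73397; z = 6503.6 × 0.73397 = 4773.4 m.

z ≈ 4770 m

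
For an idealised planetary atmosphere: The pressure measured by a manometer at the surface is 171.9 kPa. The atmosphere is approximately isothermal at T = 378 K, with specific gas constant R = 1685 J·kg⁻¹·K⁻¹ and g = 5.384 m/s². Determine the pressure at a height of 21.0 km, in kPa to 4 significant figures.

P ≈ 143.9 kPa

Scale height: H = RT/g = 1685 × 378 / 5.384 = 118300 m.
Barometric formula: P = P₀ exp(−z/H).
z/H = 21000/118300 = 0.17751; exp(−0.17751) = 0.83735.
P = 171.9 × 0.83735 = 143.94 kPa.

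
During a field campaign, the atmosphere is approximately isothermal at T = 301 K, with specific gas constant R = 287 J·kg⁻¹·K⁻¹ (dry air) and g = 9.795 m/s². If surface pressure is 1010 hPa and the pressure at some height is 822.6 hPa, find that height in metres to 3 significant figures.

z ≈ 1810 m

Scale height: H = RT/g = 287 × 301 / 9.795 = 8819.5 m.
Invert the barometric formula: z = H ln(P₀/P).
P₀/P = 1010/822.6 = 1.2278; ln(1.2278) = 0.20522.
z = 8819.5 × 0.20522 = 1809.9 m.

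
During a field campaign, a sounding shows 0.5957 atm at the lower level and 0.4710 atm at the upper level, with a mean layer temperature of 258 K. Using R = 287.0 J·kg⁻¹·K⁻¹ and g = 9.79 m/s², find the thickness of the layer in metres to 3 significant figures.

Hypsometric equation: Δz = (R T̄/g) ln(P₁/P₂).
R T̄/g = 287.0 × 258 / 9.79 = 7563.4 m.
ln(0.5957/0.4710) = ln(1.2648) = 0.23491.
Δz = 7563.4 × 0.23491 = 1776.7 m.

Δz ≈ 1780 m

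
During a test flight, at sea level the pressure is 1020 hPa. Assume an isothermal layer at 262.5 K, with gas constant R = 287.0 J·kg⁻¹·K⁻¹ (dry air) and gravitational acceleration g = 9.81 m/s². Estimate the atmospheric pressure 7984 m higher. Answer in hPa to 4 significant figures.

P ≈ 360.7 hPa

Scale height: H = RT/g = 287.0 × 262.5 / 9.81 = 7679.7 m.
Barometric formula: P = P₀ exp(−z/H).
z/H = 7984.0/7679.7 = 1.0396; exp(−1.0396) = 0.35360.
P = 1020 × 0.35360 = 360.67 hPa.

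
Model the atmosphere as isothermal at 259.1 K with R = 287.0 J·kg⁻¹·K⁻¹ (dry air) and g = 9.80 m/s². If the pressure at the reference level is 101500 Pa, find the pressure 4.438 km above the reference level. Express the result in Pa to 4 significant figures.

P ≈ 56550 Pa

Scale height: H = RT/g = 287.0 × 259.1 / 9.80 = 7587.9 m.
Barometric formula: P = P₀ exp(−z/H).
z/H = 4438.0/7587.9 = 0.58488; exp(−0.58488) = 0.55717.
P = 101500 × 0.55717 = 56553 Pa.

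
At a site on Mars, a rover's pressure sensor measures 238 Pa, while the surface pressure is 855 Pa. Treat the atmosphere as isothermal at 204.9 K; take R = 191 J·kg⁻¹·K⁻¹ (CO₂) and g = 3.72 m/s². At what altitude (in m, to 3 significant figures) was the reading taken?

z ≈ 13500 m

Scale height: H = RT/g = 191 × 204.9 / 3.72 = 10520 m.
Invert the barometric formula: z = H ln(P₀/P).
P₀/P = 855/238 = 3.5924; ln(3.5924) = 1.2788.
z = 10520 × 1.2788 = 13453 m.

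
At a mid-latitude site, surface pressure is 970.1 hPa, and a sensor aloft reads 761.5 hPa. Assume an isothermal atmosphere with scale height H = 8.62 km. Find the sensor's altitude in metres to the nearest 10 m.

z ≈ 2090 m

Invert the barometric formula: z = H ln(P₀/P).
P₀/P = 970.1/761.5 = 1.2739; ln(1.2739) = 0.24208.
z = 8620.0 × 0.24208 = 2086.7 m.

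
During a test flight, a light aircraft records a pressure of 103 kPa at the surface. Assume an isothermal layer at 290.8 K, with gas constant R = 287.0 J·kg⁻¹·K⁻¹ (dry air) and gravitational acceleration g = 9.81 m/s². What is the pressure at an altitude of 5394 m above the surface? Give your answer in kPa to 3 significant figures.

P ≈ 54.6 kPa

Scale height: H = RT/g = 287.0 × 290.8 / 9.81 = 8507.6 m.
Barometric formula: P = P₀ exp(−z/H).
z/H = 5394.0/8507.6 = 0.63402; exp(−0.63402) = 0.53046.
P = 103 × 0.53046 = 54.637 kPa.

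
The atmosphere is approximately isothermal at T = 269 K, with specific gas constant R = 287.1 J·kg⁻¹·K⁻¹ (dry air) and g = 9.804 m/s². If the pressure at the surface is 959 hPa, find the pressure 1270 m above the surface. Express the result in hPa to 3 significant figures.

P ≈ 816 hPa

Scale height: H = RT/g = 287.1 × 269 / 9.804 = 7877.4 m.
Barometric formula: P = P₀ exp(−z/H).
z/H = 1270.0/7877.4 = 0.16122; exp(−0.16122) = 0.85110.
P = 959 × 0.85110 = 816.20 hPa.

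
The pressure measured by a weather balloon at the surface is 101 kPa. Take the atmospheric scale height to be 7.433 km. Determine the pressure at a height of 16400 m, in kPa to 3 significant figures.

P ≈ 11.1 kPa

Barometric formula: P = P₀ exp(−z/H).
z/H = 16400/7433.0 = 2.2064; exp(−2.2064) = 0.11010.
P = 101 × 0.11010 = 11.120 kPa.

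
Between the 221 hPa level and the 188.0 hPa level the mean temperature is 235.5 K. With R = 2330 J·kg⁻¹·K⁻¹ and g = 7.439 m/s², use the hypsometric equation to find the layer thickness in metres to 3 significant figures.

Δz ≈ 11900 m

Hypsometric equation: Δz = (R T̄/g) ln(P₁/P₂).
R T̄/g = 2330 × 235.5 / 7.439 = 73762 m.
ln(221/188.0) = ln(1.1755) = 0.16169.
Δz = 73762 × 0.16169 = 11927 m.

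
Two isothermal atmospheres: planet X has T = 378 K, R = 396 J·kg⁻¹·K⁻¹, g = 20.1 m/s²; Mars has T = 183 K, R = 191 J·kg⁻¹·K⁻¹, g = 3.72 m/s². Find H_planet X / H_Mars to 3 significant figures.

H_planet X/H_Mars ≈ 0.793

H = RT/g for each body.
H_planet X = 396 × 378 / 20.1 = 7447.2 m.
H_Mars = 191 × 183 / 3.72 = 9396.0 m.
H_planet X/H_Mars = 7447.2/9396.0 = 0.79259.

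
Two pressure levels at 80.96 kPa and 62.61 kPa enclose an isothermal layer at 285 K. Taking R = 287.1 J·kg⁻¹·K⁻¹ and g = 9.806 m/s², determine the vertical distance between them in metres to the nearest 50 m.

Δz ≈ 2150 m

Hypsometric equation: Δz = (R T̄/g) ln(P₁/P₂).
R T̄/g = 287.1 × 285 / 9.806 = 8344.2 m.
ln(80.96/62.61) = ln(1.2931) = 0.25704.
Δz = 8344.2 × 0.25704 = 2144.8 m.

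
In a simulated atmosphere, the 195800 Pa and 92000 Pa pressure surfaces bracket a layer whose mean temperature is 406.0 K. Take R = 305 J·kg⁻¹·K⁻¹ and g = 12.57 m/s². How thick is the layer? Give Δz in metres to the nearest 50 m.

Hypsometric equation: Δz = (R T̄/g) ln(P₁/P₂).
R T̄/g = 305 × 406.0 / 12.57 = 9851.2 m.
ln(195800/92000) = ln(2.1283) = 0.75532.
Δz = 9851.2 × 0.75532 = 7440.8 m.

Δz ≈ 7450 m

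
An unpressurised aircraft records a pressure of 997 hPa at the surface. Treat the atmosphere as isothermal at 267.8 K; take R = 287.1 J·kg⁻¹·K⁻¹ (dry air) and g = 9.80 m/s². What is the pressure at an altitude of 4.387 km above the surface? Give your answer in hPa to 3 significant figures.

P ≈ 570 hPa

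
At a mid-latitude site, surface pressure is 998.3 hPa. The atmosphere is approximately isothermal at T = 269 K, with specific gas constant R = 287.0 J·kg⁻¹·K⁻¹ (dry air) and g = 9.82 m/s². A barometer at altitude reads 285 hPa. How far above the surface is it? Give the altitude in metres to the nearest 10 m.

z ≈ 9860 m

Scale height: H = RT/g = 287.0 × 269 / 9.82 = 7861.8 m.
Invert the barometric formula: z = H ln(P₀/P).
P₀/P = 998.3/285 = 3.5028; ln(3.5028) = 1.2536.
z = 7861.8 × 1.2536 = 9855.6 m.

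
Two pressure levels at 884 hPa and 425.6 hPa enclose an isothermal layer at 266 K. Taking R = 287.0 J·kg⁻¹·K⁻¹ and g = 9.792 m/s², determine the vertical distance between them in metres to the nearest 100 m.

Hypsometric equation: Δz = (R T̄/g) ln(P₁/P₂).
R T̄/g = 287.0 × 266 / 9.792 = 7796.4 m.
ln(884/425.6) = ln(2.0771) = 0.73097.
Δz = 7796.4 × 0.73097 = 5698.9 m.

Δz ≈ 5700 m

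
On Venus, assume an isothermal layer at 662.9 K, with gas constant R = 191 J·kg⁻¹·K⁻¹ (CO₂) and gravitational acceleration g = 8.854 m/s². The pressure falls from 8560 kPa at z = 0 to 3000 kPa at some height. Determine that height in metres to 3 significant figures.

z ≈ 15000 m

Scale height: H = RT/g = 191 × 662.9 / 8.854 = 14300 m.
Invert the barometric formula: z = H ln(P₀/P).
P₀/P = 8560/3000 = 2.8533; ln(2.8533) = 1.0485.
z = 14300 × 1.0485 = 14994 m.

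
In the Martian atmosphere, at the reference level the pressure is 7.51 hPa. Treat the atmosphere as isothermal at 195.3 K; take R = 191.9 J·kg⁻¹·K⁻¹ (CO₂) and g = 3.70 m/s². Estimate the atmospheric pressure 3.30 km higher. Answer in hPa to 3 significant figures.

Scale height: H = RT/g = 191.9 × 195.3 / 3.70 = 10129 m.
Barometric formula: P = P₀ exp(−z/H).
z/H = 3300.0/10129 = 0.32580; exp(−0.32580) = 0.72195.
P = 7.51 × 0.72195 = 5.4218 hPa.

P ≈ 5.42 hPa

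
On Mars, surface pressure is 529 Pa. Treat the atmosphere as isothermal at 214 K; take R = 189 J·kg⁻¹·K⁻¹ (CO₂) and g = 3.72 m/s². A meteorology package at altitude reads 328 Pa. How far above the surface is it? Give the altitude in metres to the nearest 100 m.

Scale height: H = RT/g = 189 × 214 / 3.72 = 10873 m.
Invert the barometric formula: z = H ln(P₀/P).
P₀/P = 529/328 = 1.6128; ln(1.6128) = 0.47797.
z = 10873 × 0.47797 = 5197.0 m.

z ≈ 5200 m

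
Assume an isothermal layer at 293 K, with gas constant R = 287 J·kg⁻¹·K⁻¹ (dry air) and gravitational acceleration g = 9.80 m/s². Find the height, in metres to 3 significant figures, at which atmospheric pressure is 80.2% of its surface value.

Scale height: H = RT/g = 287 × 293 / 9.80 = 8580.7 m.
Set P/P₀ = exp(−z/H) = 0.802, so z = −H ln(0.802).
−ln(0.802) = 0.22065; z = 8580.7 × 0.22065 = 1893.3 m.

z ≈ 1890 m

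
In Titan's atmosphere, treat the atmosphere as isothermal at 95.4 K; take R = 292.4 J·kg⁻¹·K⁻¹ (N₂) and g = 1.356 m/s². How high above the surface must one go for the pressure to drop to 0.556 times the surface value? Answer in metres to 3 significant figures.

z ≈ 12100 m

Scale height: H = RT/g = 292.4 × 95.4 / 1.356 = 20572 m.
Set P/P₀ = exp(−z/H) = 0.556, so z = −H ln(0.556).
−ln(0.556) = 0.58699; z = 20572 × 0.58699 = 12076 m.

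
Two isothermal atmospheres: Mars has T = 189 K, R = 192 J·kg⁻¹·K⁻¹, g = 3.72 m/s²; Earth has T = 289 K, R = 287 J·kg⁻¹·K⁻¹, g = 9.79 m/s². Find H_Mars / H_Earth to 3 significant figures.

H_Mars/H_Earth ≈ 1.15

H = RT/g for each body.
H_Mars = 192 × 189 / 3.72 = 9754.8 m.
H_Earth = 287 × 289 / 9.79 = 8472.2 m.
H_Mars/H_Earth = 9754.8/8472.2 = 1.1514.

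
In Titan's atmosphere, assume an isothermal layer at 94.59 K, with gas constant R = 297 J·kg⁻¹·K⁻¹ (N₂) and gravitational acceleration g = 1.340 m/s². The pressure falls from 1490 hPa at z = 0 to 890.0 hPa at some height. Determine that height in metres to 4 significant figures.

z ≈ 10800 m

Scale height: H = RT/g = 297 × 94.59 / 1.340 = 20965 m.
Invert the barometric formula: z = H ln(P₀/P).
P₀/P = 1490/890.0 = 1.6742; ln(1.6742) = 0.51534.
z = 20965 × 0.51534 = 10804 m.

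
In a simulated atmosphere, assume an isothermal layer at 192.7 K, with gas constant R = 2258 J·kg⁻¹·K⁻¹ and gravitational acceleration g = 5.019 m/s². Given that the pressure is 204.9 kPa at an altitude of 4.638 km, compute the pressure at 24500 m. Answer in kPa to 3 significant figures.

Scale height: H = RT/g = 2258 × 192.7 / 5.019 = 86694 m.
Between two levels, P₂ = P₁ exp(−Δz/H) with Δz = z₂ − z₁.
Δz = 24500 − 4638.0 = 19862 m; Δz/H = 19862/86694 = 0.22910.
P₂ = 204.9 × exp(−0.22910) = 204.9 × 0.79525 = 162.95 kPa.

P ≈ 163 kPa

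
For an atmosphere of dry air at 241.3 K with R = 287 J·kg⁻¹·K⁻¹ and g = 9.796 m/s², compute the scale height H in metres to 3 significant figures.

The scale height of an isothermal atmosphere is H = RT/g.
H = 287 × 241.3 / 9.796 = 69253/9.796 = 7069.5 m.

H ≈ 7070 m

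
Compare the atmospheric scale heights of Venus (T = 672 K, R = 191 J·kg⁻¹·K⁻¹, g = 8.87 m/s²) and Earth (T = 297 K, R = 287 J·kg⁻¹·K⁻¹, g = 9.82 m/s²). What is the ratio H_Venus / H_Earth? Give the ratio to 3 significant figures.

H_Venus/H_Earth ≈ 1.67

H = RT/g for each body.
H_Venus = 191 × 672 / 8.87 = 14470 m.
H_Earth = 287 × 297 / 9.82 = 8680.1 m.
H_Venus/H_Earth = 14470/8680.1 = 1.6670.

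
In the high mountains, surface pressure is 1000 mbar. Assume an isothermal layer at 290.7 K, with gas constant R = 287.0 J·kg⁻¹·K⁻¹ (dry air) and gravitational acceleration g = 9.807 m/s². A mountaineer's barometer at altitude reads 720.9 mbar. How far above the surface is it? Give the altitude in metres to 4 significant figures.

Scale height: H = RT/g = 287.0 × 290.7 / 9.807 = 8507.3 m.
Invert the barometric formula: z = H ln(P₀/P).
P₀/P = 1000/720.9 = 1.3872; ln(1.3872) = 0.32729.
z = 8507.3 × 0.32729 = 2784.4 m.

z ≈ 2784 m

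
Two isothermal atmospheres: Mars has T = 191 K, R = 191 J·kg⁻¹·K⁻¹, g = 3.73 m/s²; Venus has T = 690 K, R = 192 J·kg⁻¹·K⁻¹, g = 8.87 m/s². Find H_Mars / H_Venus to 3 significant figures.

H_Mars/H_Venus ≈ 0.655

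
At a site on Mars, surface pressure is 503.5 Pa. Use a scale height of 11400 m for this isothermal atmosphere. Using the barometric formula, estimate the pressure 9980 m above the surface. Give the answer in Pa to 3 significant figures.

Barometric formula: P = P₀ exp(−z/H).
z/H = 9980.0/11400 = 0.87544; exp(−0.87544) = 0.41668.
P = 503.5 × 0.41668 = 209.80 Pa.

P ≈ 210 Pa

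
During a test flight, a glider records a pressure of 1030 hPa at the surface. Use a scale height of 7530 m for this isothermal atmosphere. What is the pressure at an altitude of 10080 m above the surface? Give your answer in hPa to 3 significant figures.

Barometric formula: P = P₀ exp(−z/H).
z/H = 10080/7530.0 = 1.3386; exp(−1.3386) = 0.26221.
P = 1030 × 0.26221 = 270.08 hPa.

P ≈ 270 hPa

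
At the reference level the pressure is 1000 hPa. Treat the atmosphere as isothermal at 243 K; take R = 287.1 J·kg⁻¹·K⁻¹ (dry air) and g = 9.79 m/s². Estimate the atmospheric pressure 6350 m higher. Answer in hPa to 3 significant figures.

Scale height: H = RT/g = 287.1 × 243 / 9.79 = 7126.2 m.
Barometric formula: P = P₀ exp(−z/H).
z/H = 6350.0/7126.2 = 0.89108; exp(−0.89108) = 0.41021.
P = 1000 × 0.41021 = 410.21 hPa.

P ≈ 410 hPa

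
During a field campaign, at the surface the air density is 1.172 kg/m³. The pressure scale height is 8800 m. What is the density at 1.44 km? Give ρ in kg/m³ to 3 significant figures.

ρ ≈ 0.995 kg/m³

In an isothermal atmosphere, density decays like pressure: ρ = ρ₀ exp(−z/H).
z/H = 1440.0/8800.0 = 0.16364; exp(−0.16364) = 0.84905.
ρ = 1.172 × 0.84905 = 0.99509 kg/m³.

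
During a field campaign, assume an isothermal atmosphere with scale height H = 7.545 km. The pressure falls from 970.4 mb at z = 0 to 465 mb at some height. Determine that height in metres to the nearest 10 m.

Invert the barometric formula: z = H ln(P₀/P).
P₀/P = 970.4/465 = 2.0869; ln(2.0869) = 0.73568.
z = 7545.0 × 0.73568 = 5550.7 m.

z ≈ 5550 m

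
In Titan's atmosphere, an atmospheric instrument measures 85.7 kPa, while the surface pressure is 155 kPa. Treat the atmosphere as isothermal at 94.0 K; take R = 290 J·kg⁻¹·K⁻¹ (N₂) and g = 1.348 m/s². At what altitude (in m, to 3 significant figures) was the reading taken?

z ≈ 12000 m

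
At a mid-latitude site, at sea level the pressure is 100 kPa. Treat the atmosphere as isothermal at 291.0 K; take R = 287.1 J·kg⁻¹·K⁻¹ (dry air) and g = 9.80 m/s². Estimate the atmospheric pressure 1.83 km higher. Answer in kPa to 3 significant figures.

P ≈ 80.7 kPa

Scale height: H = RT/g = 287.1 × 291.0 / 9.80 = 8525.1 m.
Barometric formula: P = P₀ exp(−z/H).
z/H = 1830.0/8525.1 = 0.21466; exp(−0.21466) = 0.80682.
P = 100 × 0.80682 = 80.682 kPa.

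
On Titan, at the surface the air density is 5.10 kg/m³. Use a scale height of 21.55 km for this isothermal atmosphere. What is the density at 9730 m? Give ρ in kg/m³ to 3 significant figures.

In an isothermal atmosphere, density decays like pressure: ρ = ρ₀ exp(−z/H).
z/H = 9730.0/21550 = 0.45151; exp(−0.45151) = 0.63667.
ρ = 5.10 × 0.63667 = 3.2470 kg/m³.

ρ ≈ 3.25 kg/m³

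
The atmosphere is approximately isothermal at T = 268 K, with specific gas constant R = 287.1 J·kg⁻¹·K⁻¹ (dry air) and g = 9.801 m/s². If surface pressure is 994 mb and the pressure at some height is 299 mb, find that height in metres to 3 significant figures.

z ≈ 9430 m

Scale height: H = RT/g = 287.1 × 268 / 9.801 = 7850.5 m.
Invert the barometric formula: z = H ln(P₀/P).
P₀/P = 994/299 = 3.3244; ln(3.3244) = 1.2013.
z = 7850.5 × 1.2013 = 9430.8 m.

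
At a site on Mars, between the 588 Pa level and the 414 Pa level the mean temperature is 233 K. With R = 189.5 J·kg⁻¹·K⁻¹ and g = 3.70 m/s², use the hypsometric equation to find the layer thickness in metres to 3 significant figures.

Δz ≈ 4190 m

Hypsometric equation: Δz = (R T̄/g) ln(P₁/P₂).
R T̄/g = 189.5 × 233 / 3.70 = 11933 m.
ln(588/414) = ln(1.4203) = 0.35087.
Δz = 11933 × 0.35087 = 4186.9 m.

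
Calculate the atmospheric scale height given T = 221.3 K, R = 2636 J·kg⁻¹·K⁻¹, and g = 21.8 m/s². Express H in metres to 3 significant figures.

H ≈ 26800 m

The scale height of an isothermal atmosphere is H = RT/g.
H = 2636 × 221.3 / 21.8 = 583350/21.8 = 26759 m.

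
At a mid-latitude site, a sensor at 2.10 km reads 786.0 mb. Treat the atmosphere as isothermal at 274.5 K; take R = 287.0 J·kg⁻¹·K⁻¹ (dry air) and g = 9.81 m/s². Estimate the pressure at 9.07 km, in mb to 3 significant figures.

P ≈ 330 mb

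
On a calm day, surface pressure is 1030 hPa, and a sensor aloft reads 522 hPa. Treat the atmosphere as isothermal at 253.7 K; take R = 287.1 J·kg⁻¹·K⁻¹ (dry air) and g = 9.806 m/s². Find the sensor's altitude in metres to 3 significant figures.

Scale height: H = RT/g = 287.1 × 253.7 / 9.806 = 7427.8 m.
Invert the barometric formula: z = H ln(P₀/P).
P₀/P = 1030/522 = 1.9732; ln(1.9732) = 0.67966.
z = 7427.8 × 0.67966 = 5048.4 m.

z ≈ 5050 m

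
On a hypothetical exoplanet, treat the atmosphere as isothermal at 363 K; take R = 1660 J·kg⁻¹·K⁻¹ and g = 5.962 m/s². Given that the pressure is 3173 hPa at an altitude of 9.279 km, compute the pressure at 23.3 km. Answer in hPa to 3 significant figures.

Scale height: H = RT/g = 1660 × 363 / 5.962 = 101070 m.
Between two levels, P₂ = P₁ exp(−Δz/H) with Δz = z₂ − z₁.
Δz = 23300 − 9279.0 = 14021 m; Δz/H = 14021/101070 = 0.13873.
P₂ = 3173 × exp(−0.13873) = 3173 × 0.87046 = 2762.0 hPa.

P ≈ 2760 hPa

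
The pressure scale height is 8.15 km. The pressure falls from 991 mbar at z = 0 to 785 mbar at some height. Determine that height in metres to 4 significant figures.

Invert the barometric formula: z = H ln(P₀/P).
P₀/P = 991/785 = 1.2624; ln(1.2624) = 0.23301.
z = 8150.0 × 0.23301 = 1899.0 m.

z ≈ 1899 m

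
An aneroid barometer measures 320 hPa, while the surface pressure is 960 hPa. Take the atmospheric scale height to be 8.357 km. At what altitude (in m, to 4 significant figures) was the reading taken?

z ≈ 9181 m

Invert the barometric formula: z = H ln(P₀/P).
P₀/P = 960/320 = 3.0000; ln(3.0000) = 1.0986.
z = 8357.0 × 1.0986 = 9181.0 m.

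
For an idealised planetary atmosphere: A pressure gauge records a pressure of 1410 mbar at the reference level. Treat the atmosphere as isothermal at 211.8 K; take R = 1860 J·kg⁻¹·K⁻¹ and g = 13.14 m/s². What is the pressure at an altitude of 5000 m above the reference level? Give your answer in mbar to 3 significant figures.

P ≈ 1190 mbar

Scale height: H = RT/g = 1860 × 211.8 / 13.14 = 29981 m.
Barometric formula: P = P₀ exp(−z/H).
z/H = 5000.0/29981 = 0.16677; exp(−0.16677) = 0.84639.
P = 1410 × 0.84639 = 1193.4 mbar.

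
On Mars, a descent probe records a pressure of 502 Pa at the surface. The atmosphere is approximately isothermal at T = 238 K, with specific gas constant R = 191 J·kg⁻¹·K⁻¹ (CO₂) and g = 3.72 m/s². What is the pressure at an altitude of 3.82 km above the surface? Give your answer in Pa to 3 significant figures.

P ≈ 367 Pa

Scale height: H = RT/g = 191 × 238 / 3.72 = 12220 m.
Barometric formula: P = P₀ exp(−z/H).
z/H = 3820.0/12220 = 0.31260; exp(−0.31260) = 0.73154.
P = 502 × 0.73154 = 367.23 Pa.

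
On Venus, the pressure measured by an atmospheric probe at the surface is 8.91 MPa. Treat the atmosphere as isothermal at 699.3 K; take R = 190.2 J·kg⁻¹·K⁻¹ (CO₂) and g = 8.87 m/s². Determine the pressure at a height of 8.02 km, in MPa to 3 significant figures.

P ≈ 5.22 MPa

Scale height: H = RT/g = 190.2 × 699.3 / 8.87 = 14995 m.
Barometric formula: P = P₀ exp(−z/H).
z/H = 8020.0/14995 = 0.53484; exp(−0.53484) = 0.58576.
P = 8.91 × 0.58576 = 5.2191 MPa.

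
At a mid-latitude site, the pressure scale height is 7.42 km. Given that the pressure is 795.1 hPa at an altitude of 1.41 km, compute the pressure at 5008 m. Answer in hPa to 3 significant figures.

Between two levels, P₂ = P₁ exp(−Δz/H) with Δz = z₂ − z₁.
Δz = 5008.0 − 1410.0 = 3598.0 m; Δz/H = 3598.0/7420.0 = 0.48491.
P₂ = 795.1 × exp(−0.48491) = 795.1 × 0.61575 = 489.58 hPa.

P ≈ 490 hPa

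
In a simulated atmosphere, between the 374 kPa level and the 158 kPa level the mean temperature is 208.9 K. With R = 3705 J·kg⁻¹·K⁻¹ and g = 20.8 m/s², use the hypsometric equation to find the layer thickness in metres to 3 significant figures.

Hypsometric equation: Δz = (R T̄/g) ln(P₁/P₂).
R T̄/g = 3705 × 208.9 / 20.8 = 37210 m.
ln(374/158) = ln(2.3671) = 0.86167.
Δz = 37210 × 0.86167 = 32063 m.

Δz ≈ 32100 m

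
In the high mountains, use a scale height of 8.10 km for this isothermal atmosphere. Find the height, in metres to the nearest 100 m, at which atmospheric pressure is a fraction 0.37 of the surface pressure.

Set P/P₀ = exp(−z/H) = 0.37, so z = −H ln(0.37).
−ln(0.37) = 0.99425; z = 8100.0 × 0.99425 = 8053.4 m.

z ≈ 8100 m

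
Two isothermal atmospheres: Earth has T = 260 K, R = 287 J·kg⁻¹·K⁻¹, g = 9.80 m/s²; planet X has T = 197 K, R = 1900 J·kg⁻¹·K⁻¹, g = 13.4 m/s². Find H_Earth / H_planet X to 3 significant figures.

H_Earth/H_planet X ≈ 0.273

H = RT/g for each body.
H_Earth = 287 × 260 / 9.80 = 7614.3 m.
H_planet X = 1900 × 197 / 13.4 = 27933 m.
H_Earth/H_planet X = 7614.3/27933 = 0.27259.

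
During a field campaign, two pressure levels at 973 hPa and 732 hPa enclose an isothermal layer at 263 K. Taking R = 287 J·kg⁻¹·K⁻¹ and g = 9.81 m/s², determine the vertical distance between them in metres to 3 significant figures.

Hypsometric equation: Δz = (R T̄/g) ln(P₁/P₂).
R T̄/g = 287 × 263 / 9.81 = 7694.3 m.
ln(973/732) = ln(1.3292) = 0.28458.
Δz = 7694.3 × 0.28458 = 2189.6 m.

Δz ≈ 2190 m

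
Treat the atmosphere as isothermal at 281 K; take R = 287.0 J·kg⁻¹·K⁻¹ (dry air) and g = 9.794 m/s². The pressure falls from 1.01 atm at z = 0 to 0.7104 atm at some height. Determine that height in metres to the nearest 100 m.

z ≈ 2900 m

Scale height: H = RT/g = 287.0 × 281 / 9.794 = 8234.3 m.
Invert the barometric formula: z = H ln(P₀/P).
P₀/P = 1.01/0.7104 = 1.4217; ln(1.4217) = 0.35185.
z = 8234.3 × 0.35185 = 2897.2 m.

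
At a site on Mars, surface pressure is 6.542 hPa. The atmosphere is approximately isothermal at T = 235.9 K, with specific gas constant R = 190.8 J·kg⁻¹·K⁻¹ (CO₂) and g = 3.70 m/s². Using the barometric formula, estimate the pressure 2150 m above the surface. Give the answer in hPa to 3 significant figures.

Scale height: H = RT/g = 190.8 × 235.9 / 3.70 = 12165 m.
Barometric formula: P = P₀ exp(−z/H).
z/H = 2150.0/12165 = 0.17674; exp(−0.17674) = 0.83800.
P = 6.542 × 0.83800 = 5.4822 hPa.

P ≈ 5.48 hPa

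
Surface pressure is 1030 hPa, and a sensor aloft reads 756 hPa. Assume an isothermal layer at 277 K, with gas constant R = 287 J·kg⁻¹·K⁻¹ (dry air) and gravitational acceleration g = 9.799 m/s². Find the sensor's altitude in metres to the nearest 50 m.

z ≈ 2500 m

Scale height: H = RT/g = 287 × 277 / 9.799 = 8113.0 m.
Invert the barometric formula: z = H ln(P₀/P).
P₀/P = 1030/756 = 1.3624; ln(1.3624) = 0.30925.
z = 8113.0 × 0.30925 = 2508.9 m.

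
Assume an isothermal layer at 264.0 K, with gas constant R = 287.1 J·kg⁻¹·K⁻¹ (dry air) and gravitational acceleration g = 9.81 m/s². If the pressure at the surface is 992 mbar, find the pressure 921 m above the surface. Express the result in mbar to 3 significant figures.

Scale height: H = RT/g = 287.1 × 264.0 / 9.81 = 7726.2 m.
Barometric formula: P = P₀ exp(−z/H).
z/H = 921.00/7726.2 = 0.11920; exp(−0.11920) = 0.88763.
P = 992 × 0.88763 = 880.53 mbar.

P ≈ 881 mbar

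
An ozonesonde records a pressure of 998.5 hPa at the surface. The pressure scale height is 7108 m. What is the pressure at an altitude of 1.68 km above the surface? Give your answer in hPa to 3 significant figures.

P ≈ 788 hPa

Barometric formula: P = P₀ exp(−z/H).
z/H = 1680.0/7108.0 = 0.23635; exp(−0.23635) = 0.78950.
P = 998.5 × 0.78950 = 788.32 hPa.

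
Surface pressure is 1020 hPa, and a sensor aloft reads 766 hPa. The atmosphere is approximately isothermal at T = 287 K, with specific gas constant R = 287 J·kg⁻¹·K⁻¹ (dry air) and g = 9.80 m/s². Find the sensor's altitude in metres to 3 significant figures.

z ≈ 2410 m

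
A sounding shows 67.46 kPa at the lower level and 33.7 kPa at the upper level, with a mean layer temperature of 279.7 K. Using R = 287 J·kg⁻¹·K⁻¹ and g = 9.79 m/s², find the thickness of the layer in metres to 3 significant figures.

Hypsometric equation: Δz = (R T̄/g) ln(P₁/P₂).
R T̄/g = 287 × 279.7 / 9.79 = 8199.6 m.
ln(67.46/33.7) = ln(2.0018) = 0.69405.
Δz = 8199.6 × 0.69405 = 5690.9 m.

Δz ≈ 5690 m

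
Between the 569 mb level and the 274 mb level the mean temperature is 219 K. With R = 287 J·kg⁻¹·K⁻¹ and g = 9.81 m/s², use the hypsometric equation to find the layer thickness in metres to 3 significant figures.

Hypsometric equation: Δz = (R T̄/g) ln(P₁/P₂).
R T̄/g = 287 × 219 / 9.81 = 6407.0 m.
ln(569/274) = ln(2.0766) = 0.73073.
Δz = 6407.0 × 0.73073 = 4681.8 m.

Δz ≈ 4680 m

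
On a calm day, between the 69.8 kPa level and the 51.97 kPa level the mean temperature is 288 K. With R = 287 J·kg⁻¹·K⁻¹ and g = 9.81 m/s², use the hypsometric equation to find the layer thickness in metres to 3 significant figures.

Δz ≈ 2490 m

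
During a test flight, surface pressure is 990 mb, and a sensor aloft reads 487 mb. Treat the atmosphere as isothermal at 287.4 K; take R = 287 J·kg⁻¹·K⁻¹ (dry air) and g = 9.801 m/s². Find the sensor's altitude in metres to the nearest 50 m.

z ≈ 5950 m

Scale height: H = RT/g = 287 × 287.4 / 9.801 = 8415.9 m.
Invert the barometric formula: z = H ln(P₀/P).
P₀/P = 990/487 = 2.0329; ln(2.0329) = 0.70946.
z = 8415.9 × 0.70946 = 5970.7 m.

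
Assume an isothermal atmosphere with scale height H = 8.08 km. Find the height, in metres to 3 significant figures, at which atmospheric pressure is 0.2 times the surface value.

Set P/P₀ = exp(−z/H) = 0.2, so z = −H ln(0.2).
−ln(0.2) = 1.6094; z = 8080.0 × 1.6094 = 13004 m.

z ≈ 13000 m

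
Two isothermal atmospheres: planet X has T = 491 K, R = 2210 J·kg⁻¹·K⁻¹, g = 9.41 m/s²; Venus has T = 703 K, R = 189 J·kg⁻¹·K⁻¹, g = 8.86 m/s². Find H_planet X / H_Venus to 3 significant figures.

H = RT/g for each body.
H_planet X = 2210 × 491 / 9.41 = 115310 m.
H_Venus = 189 × 703 / 8.86 = 14996 m.
H_planet X/H_Venus = 115310/14996 = 7.6894.

H_planet X/H_Venus ≈ 7.69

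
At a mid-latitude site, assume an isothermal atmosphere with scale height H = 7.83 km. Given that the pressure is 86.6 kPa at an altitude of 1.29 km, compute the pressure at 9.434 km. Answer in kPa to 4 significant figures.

P ≈ 30.61 kPa

Between two levels, P₂ = P₁ exp(−Δz/H) with Δz = z₂ − z₁.
Δz = 9434.0 − 1290.0 = 8144.0 m; Δz/H = 8144.0/7830.0 = 1.0401.
P₂ = 86.6 × exp(−1.0401) = 86.6 × 0.35342 = 30.606 kPa.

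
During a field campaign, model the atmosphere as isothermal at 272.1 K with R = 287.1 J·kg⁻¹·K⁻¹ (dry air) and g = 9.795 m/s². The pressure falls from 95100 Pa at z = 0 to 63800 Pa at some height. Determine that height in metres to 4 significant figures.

Scale height: H = RT/g = 287.1 × 272.1 / 9.795 = 7975.5 m.
Invert the barometric formula: z = H ln(P₀/P).
P₀/P = 95100/63800 = 1.4906; ln(1.4906) = 0.39918.
z = 7975.5 × 0.39918 = 3183.7 m.

z ≈ 3184 m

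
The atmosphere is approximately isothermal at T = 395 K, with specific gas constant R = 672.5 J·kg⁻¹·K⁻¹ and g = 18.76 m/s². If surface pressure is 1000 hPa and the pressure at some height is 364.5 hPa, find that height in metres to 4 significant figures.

Scale height: H = RT/g = 672.5 × 395 / 18.76 = 14160 m.
Invert the barometric formula: z = H ln(P₀/P).
P₀/P = 1000/364.5 = 2.7435; ln(2.7435) = 1.0092.
z = 14160 × 1.0092 = 14290 m.

z ≈ 14290 m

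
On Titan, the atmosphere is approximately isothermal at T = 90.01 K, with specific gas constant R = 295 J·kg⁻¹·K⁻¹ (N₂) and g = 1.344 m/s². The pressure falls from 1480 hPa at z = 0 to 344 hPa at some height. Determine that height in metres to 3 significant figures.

z ≈ 28800 m

Scale height: H = RT/g = 295 × 90.01 / 1.344 = 19757 m.
Invert the barometric formula: z = H ln(P₀/P).
P₀/P = 1480/344 = 4.3023; ln(4.3023) = 1.4591.
z = 19757 × 1.4591 = 28827 m.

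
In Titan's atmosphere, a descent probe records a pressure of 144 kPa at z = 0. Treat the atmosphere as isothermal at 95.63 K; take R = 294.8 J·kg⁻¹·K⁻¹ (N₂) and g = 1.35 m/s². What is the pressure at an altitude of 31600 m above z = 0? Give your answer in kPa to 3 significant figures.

Scale height: H = RT/g = 294.8 × 95.63 / 1.35 = 20883 m.
Barometric formula: P = P₀ exp(−z/H).
z/H = 31600/20883 = 1.5132; exp(−1.5132) = 0.22020.
P = 144 × 0.22020 = 31.709 kPa.

P ≈ 31.7 kPa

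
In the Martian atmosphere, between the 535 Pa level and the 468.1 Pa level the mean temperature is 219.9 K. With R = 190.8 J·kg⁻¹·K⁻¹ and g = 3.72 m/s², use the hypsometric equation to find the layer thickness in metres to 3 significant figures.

Δz ≈ 1510 m

Hypsometric equation: Δz = (R T̄/g) ln(P₁/P₂).
R T̄/g = 190.8 × 219.9 / 3.72 = 11279 m.
ln(535/468.1) = ln(1.1429) = 0.13357.
Δz = 11279 × 0.13357 = 1506.5 m.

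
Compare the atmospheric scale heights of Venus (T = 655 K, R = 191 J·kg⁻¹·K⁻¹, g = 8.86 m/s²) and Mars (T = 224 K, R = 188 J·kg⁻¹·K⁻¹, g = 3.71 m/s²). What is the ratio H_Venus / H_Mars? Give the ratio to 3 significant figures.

H = RT/g for each body.
H_Venus = 191 × 655 / 8.86 = 14120 m.
H_Mars = 188 × 224 / 3.71 = 11351 m.
H_Venus/H_Mars = 14120/11351 = 1.2439.

H_Venus/H_Mars ≈ 1.24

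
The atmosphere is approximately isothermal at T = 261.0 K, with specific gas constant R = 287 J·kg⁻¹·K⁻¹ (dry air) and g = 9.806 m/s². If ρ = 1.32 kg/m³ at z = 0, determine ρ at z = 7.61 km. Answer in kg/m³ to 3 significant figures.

ρ ≈ 0.487 kg/m³

Scale height: H = RT/g = 287 × 261.0 / 9.806 = 7638.9 m.
In an isothermal atmosphere, density decays like pressure: ρ = ρ₀ exp(−z/H).
z/H = 7610.0/7638.9 = 0.99622; exp(−0.99622) = 0.36927.
ρ = 1.32 × 0.36927 = 0.48744 kg/m³.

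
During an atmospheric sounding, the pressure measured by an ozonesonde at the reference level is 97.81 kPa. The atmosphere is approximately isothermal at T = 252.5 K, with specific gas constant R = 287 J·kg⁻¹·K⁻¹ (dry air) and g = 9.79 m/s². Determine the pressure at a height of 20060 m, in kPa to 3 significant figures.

Scale height: H = RT/g = 287 × 252.5 / 9.79 = 7402.2 m.
Barometric formula: P = P₀ exp(−z/H).
z/H = 20060/7402.2 = 2.7100; exp(−2.7100) = 0.066537.
P = 97.81 × 0.066537 = 6.5080 kPa.

P ≈ 6.51 kPa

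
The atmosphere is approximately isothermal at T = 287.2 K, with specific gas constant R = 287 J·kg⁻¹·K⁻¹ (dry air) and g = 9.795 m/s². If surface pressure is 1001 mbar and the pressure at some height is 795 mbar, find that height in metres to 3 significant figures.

Scale height: H = RT/g = 287 × 287.2 / 9.795 = 8415.2 m.
Invert the barometric formula: z = H ln(P₀/P).
P₀/P = 1001/795 = 1.2591; ln(1.2591) = 0.23040.
z = 8415.2 × 0.23040 = 1938.9 m.

z ≈ 1940 m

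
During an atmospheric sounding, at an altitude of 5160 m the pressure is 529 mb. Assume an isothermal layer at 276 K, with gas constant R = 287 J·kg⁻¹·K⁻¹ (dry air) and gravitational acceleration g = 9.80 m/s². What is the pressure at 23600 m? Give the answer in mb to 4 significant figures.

P ≈ 54.03 mb

Scale height: H = RT/g = 287 × 276 / 9.80 = 8082.9 m.
Between two levels, P₂ = P₁ exp(−Δz/H) with Δz = z₂ − z₁.
Δz = 23600 − 5160.0 = 18440 m; Δz/H = 18440/8082.9 = 2.2814.
P₂ = 529 × exp(−2.2814) = 529 × 0.10214 = 54.032 mb.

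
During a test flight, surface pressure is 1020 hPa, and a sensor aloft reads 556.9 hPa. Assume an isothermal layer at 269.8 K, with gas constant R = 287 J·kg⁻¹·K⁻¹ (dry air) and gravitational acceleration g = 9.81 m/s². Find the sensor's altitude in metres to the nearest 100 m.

Scale height: H = RT/g = 287 × 269.8 / 9.81 = 7893.2 m.
Invert the barometric formula: z = H ln(P₀/P).
P₀/P = 1020/556.9 = 1.8316; ln(1.8316) = 0.60519.
z = 7893.2 × 0.60519 = 4776.9 m.

z ≈ 4800 m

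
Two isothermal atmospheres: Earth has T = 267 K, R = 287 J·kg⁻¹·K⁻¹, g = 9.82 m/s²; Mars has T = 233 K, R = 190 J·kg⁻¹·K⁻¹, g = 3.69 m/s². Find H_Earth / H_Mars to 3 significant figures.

H_Earth/H_Mars ≈ 0.650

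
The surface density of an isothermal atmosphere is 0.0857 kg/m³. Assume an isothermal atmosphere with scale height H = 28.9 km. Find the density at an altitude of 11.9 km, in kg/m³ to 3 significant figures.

In an isothermal atmosphere, density decays like pressure: ρ = ρ₀ exp(−z/H).
z/H = 11900/28900 = 0.41176; exp(−0.41176) = 0.66248.
ρ = 0.0857 × 0.66248 = 0.056775 kg/m³.

ρ ≈ 0.0568 kg/m³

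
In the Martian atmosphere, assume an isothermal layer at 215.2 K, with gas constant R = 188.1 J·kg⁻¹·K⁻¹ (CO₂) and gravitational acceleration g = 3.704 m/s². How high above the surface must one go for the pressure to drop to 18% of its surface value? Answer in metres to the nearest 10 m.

z ≈ 18740 m

Scale height: H = RT/g = 188.1 × 215.2 / 3.704 = 10928 m.
Set P/P₀ = exp(−z/H) = 0.18, so z = −H ln(0.18).
−ln(0.18) = 1.7148; z = 10928 × 1.7148 = 18739 m.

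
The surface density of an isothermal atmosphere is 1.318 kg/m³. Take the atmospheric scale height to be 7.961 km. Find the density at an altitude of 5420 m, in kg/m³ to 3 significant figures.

In an isothermal atmosphere, density decays like pressure: ρ = ρ₀ exp(−z/H).
z/H = 5420.0/7961.0 = 0.68082; exp(−0.68082) = 0.50620.
ρ = 1.318 × 0.50620 = 0.66717 kg/m³.

ρ ≈ 0.667 kg/m³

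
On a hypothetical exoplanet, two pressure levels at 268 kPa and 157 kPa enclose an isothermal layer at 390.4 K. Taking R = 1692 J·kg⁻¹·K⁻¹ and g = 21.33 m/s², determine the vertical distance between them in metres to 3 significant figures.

Hypsometric equation: Δz = (R T̄/g) ln(P₁/P₂).
R T̄/g = 1692 × 390.4 / 21.33 = 30968 m.
ln(268/157) = ln(1.7070) = 0.53474.
Δz = 30968 × 0.53474 = 16560 m.

Δz ≈ 16600 m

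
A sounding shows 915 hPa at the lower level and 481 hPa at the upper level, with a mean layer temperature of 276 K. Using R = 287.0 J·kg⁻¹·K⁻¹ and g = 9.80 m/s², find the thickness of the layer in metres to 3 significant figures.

Δz ≈ 5200 m

Hypsometric equation: Δz = (R T̄/g) ln(P₁/P₂).
R T̄/g = 287.0 × 276 / 9.80 = 8082.9 m.
ln(915/481) = ln(1.9023) = 0.64306.
Δz = 8082.9 × 0.64306 = 5197.8 m.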